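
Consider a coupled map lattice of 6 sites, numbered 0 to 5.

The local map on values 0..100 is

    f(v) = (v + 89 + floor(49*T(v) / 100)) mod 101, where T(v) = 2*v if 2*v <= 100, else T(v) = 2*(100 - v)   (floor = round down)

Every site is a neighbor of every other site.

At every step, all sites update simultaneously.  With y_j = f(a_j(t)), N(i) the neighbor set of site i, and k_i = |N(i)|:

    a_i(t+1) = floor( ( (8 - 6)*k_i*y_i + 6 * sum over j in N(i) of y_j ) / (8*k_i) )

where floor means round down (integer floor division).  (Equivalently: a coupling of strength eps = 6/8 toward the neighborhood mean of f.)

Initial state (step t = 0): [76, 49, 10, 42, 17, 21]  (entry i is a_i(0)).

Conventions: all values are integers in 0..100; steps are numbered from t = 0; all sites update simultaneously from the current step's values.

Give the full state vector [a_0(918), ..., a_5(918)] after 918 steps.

Simulating step by step:
t=0: [76, 49, 10, 42, 17, 21]
t=1: [53, 53, 45, 52, 47, 47]
t=2: [83, 83, 82, 83, 83, 83]
t=3: [87, 87, 87, 87, 87, 87]
t=4: [87, 87, 87, 87, 87, 87]

Answer: [87, 87, 87, 87, 87, 87]
Key observation: The state at step 3, [87, 87, 87, 87, 87, 87], reappears at step 4: the system is in a cycle of period 1 from step 3 on.  Therefore the state at step 918 equals the state at step 3 + ((918 - 3) mod 1) = 3, which is [87, 87, 87, 87, 87, 87].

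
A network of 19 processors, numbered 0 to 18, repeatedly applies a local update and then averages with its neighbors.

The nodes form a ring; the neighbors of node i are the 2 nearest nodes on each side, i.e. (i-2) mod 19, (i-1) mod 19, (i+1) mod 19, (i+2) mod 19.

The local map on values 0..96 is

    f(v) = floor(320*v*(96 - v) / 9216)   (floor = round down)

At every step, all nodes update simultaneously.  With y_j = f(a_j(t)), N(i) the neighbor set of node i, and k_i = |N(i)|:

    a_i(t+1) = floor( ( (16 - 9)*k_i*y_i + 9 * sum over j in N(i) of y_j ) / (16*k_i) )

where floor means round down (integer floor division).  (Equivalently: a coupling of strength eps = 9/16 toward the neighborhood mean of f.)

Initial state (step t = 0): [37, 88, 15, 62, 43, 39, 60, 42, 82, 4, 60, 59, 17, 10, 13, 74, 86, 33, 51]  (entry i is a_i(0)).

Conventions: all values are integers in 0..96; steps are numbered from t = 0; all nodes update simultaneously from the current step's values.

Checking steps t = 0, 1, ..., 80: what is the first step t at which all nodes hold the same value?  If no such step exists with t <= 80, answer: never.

Answer: 10
Key observation: Synchronization is absorbing here: once all nodes are equal they stay equal, and step 10 is the first all-equal step.

Derivation:
t=0: [37, 88, 15, 62, 43, 39, 60, 42, 82, 4, 60, 59, 17, 10, 13, 74, 86, 33, 51]  (not all equal)
t=1: [63, 48, 53, 63, 72, 76, 71, 62, 50, 42, 57, 55, 50, 42, 38, 47, 47, 65, 62]  (not all equal)
t=2: [73, 76, 74, 69, 63, 60, 63, 69, 75, 77, 77, 78, 78, 78, 77, 77, 76, 72, 74]  (not all equal)
t=3: [56, 55, 59, 63, 69, 71, 68, 63, 56, 52, 50, 48, 48, 48, 49, 51, 53, 56, 55]  (not all equal)
t=4: [77, 76, 73, 70, 66, 65, 67, 71, 75, 77, 79, 79, 79, 79, 79, 78, 78, 77, 77]  (not all equal)
t=5: [51, 53, 58, 62, 65, 66, 64, 60, 55, 50, 47, 46, 46, 46, 46, 47, 48, 49, 50]  (not all equal)
t=6: [78, 77, 75, 73, 70, 70, 71, 74, 76, 78, 78, 79, 79, 79, 79, 79, 79, 79, 79]  (not all equal)
t=7: [48, 50, 54, 57, 60, 61, 59, 56, 52, 49, 48, 46, 46, 46, 46, 46, 46, 46, 46]  (not all equal)
t=8: [79, 78, 77, 76, 75, 75, 75, 76, 78, 78, 79, 79, 79, 79, 79, 79, 79, 79, 79]  (not all equal)
t=9: [46, 48, 50, 51, 53, 53, 52, 51, 49, 48, 46, 46, 46, 46, 46, 46, 46, 46, 46]  (not all equal)
t=10: [79, 79, 79, 79, 79, 79, 79, 79, 79, 79, 79, 79, 79, 79, 79, 79, 79, 79, 79]  (all equal)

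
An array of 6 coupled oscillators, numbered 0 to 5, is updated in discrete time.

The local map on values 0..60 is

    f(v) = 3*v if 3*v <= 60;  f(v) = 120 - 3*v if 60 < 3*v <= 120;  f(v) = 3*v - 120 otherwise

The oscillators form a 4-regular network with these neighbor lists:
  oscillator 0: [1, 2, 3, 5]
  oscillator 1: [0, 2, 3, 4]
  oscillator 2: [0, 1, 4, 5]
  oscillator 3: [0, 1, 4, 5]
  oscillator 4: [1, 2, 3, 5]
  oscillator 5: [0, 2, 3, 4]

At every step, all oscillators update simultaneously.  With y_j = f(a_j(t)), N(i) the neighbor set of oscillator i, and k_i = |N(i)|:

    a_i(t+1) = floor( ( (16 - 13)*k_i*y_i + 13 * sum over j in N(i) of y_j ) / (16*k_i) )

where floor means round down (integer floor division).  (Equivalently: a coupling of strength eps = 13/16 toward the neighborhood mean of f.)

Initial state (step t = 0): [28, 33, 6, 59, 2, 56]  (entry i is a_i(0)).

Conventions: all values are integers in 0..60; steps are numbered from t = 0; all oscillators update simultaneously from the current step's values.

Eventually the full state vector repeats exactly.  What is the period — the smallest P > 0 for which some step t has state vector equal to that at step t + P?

Simulating step by step:
t=0: [28, 33, 6, 59, 2, 56]
t=1: [36, 27, 25, 33, 30, 32]
t=2: [28, 29, 29, 25, 31, 26]
t=3: [37, 34, 34, 36, 36, 36]
t=4: [13, 13, 13, 12, 14, 12]
t=5: [37, 39, 39, 38, 38, 38]
t=6: [5, 5, 5, 6, 4, 6]
t=7: [16, 15, 15, 15, 15, 15]
t=8: [45, 45, 45, 45, 45, 45]
t=9: [15, 15, 15, 15, 15, 15]
t=10: [45, 45, 45, 45, 45, 45]

Answer: 2
Key observation: The state at step 8, [45, 45, 45, 45, 45, 45], reappears at step 10 — and no state repeats earlier — so the cycle the system enters has period 2.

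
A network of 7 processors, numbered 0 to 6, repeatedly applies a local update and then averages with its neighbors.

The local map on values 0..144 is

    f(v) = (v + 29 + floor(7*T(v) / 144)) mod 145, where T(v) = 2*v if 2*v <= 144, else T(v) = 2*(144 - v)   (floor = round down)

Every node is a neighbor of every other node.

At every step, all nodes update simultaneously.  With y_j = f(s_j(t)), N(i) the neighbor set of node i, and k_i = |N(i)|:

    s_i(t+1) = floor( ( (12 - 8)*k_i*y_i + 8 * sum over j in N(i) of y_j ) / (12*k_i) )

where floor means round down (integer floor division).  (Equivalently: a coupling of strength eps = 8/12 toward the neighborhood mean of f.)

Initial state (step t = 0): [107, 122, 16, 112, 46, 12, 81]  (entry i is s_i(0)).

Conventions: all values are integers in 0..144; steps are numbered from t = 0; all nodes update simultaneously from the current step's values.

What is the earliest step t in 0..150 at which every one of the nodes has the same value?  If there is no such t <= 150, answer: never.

Simulating step by step:
t=0: [107, 122, 16, 112, 46, 12, 81]  (not all equal)
t=1: [94, 65, 74, 95, 81, 73, 89]  (not all equal)
t=2: [118, 112, 114, 118, 115, 114, 117]  (not all equal)
t=3: [18, 49, 17, 18, 17, 17, 18]  (not all equal)
t=4: [51, 59, 51, 51, 51, 51, 51]  (not all equal)
t=5: [85, 87, 85, 85, 85, 85, 85]  (not all equal)
t=6: [119, 119, 119, 119, 119, 119, 119]  (all equal)

Answer: 6
Key observation: Synchronization is absorbing here: once all nodes are equal they stay equal, and step 6 is the first all-equal step.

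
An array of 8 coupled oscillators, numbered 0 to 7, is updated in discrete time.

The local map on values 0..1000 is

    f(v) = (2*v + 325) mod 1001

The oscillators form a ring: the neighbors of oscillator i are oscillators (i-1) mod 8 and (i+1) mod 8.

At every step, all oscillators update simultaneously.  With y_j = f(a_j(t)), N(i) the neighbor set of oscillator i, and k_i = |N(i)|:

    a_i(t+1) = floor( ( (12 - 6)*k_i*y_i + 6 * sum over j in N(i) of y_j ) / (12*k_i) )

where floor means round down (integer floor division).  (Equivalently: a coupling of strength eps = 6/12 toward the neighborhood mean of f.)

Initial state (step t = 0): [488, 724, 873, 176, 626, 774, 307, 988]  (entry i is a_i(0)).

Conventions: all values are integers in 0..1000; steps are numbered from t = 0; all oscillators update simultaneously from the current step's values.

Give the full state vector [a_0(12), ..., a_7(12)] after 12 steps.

Answer: [712, 741, 659, 688, 562, 232, 180, 452]

Derivation:
t=0: [488, 724, 873, 176, 626, 774, 307, 988]
t=1: [417, 478, 396, 499, 675, 814, 762, 459]
t=2: [209, 208, 208, 358, 655, 856, 722, 372]
t=3: [573, 741, 565, 363, 335, 368, 409, 411]
t=4: [473, 634, 441, 387, 525, 314, 122, 226]
t=5: [477, 415, 275, 194, 449, 712, 717, 598]
t=6: [307, 365, 654, 630, 476, 619, 696, 519]
t=7: [573, 419, 475, 519, 424, 529, 589, 594]
t=8: [403, 267, 268, 292, 272, 359, 474, 499]
t=9: [360, 677, 872, 887, 672, 306, 227, 261]
t=10: [403, 366, 227, 232, 592, 830, 835, 629]
t=11: [224, 255, 600, 716, 697, 867, 888, 572]
t=12: [712, 741, 659, 688, 562, 232, 180, 452]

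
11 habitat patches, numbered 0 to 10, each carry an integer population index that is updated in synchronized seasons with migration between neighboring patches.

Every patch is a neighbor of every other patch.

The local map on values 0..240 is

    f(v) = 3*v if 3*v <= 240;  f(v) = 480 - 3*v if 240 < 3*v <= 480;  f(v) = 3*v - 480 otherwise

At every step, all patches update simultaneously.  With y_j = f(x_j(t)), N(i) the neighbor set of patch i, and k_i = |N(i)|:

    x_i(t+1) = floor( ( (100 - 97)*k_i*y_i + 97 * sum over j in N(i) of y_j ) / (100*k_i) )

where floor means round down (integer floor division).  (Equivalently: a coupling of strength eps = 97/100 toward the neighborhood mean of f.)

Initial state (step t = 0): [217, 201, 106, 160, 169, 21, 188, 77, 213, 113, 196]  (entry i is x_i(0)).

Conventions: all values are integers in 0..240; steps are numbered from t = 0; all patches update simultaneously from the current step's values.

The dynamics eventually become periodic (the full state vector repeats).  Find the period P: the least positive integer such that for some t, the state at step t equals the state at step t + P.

Simulating step by step:
t=0: [217, 201, 106, 160, 169, 21, 188, 77, 213, 113, 196]
t=1: [111, 114, 112, 123, 121, 118, 117, 107, 112, 113, 115]
t=2: [134, 135, 134, 137, 136, 136, 135, 133, 134, 135, 135]
t=3: [75, 75, 75, 75, 75, 75, 75, 74, 75, 75, 75]
t=4: [224, 224, 224, 224, 224, 224, 224, 224, 224, 224, 224]
t=5: [192, 192, 192, 192, 192, 192, 192, 192, 192, 192, 192]
t=6: [96, 96, 96, 96, 96, 96, 96, 96, 96, 96, 96]
t=7: [192, 192, 192, 192, 192, 192, 192, 192, 192, 192, 192]

Answer: 2
Key observation: The state at step 5, [192, 192, 192, 192, 192, 192, 192, 192, 192, 192, 192], reappears at step 7 — and no state repeats earlier — so the cycle the system enters has period 2.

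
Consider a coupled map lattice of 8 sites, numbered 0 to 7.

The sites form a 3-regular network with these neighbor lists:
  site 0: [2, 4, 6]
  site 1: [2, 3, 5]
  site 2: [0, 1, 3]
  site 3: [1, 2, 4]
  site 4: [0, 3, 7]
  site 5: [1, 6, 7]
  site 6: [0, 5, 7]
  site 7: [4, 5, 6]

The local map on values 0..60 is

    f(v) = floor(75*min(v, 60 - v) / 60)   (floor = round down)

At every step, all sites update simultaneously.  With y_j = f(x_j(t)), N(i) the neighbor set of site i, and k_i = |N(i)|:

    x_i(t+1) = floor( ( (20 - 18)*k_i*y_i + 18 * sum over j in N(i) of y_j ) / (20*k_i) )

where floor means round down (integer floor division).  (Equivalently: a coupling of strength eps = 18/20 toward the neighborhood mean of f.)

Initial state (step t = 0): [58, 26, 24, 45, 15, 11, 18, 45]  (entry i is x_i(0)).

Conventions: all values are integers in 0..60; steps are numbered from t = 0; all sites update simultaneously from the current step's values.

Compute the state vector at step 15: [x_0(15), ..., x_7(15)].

Answer: [31, 32, 33, 31, 34, 33, 34, 32]

Derivation:
t=0: [58, 26, 24, 45, 15, 11, 18, 45]
t=1: [21, 21, 18, 25, 13, 22, 12, 17]
t=2: [18, 26, 27, 22, 25, 21, 23, 19]
t=3: [29, 29, 27, 31, 24, 27, 24, 27]
t=4: [31, 34, 35, 33, 34, 33, 33, 31]
t=5: [32, 32, 33, 31, 34, 33, 34, 33]
t=6: [32, 34, 35, 33, 34, 33, 33, 32]
t=7: [32, 32, 33, 31, 34, 33, 34, 32]
t=8: [32, 34, 35, 33, 35, 33, 34, 32]
t=9: [31, 32, 33, 31, 34, 33, 34, 32]
t=10: [32, 34, 35, 33, 35, 33, 34, 32]
t=11: [31, 32, 33, 31, 34, 33, 34, 32]
t=12: [32, 34, 35, 33, 35, 33, 34, 32]
t=13: [31, 32, 33, 31, 34, 33, 34, 32]
t=14: [32, 34, 35, 33, 35, 33, 34, 32]
t=15: [31, 32, 33, 31, 34, 33, 34, 32]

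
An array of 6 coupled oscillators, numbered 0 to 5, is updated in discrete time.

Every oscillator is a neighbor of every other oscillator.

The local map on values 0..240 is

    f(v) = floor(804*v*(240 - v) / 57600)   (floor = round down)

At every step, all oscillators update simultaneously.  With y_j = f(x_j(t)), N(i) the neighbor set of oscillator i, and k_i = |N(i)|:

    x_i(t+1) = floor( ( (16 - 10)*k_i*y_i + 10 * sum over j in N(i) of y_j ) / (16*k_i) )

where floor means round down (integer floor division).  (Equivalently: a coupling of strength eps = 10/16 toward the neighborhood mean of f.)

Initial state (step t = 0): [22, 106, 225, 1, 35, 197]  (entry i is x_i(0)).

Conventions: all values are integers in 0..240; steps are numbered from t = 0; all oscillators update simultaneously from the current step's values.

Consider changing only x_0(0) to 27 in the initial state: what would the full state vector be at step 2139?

Answer: [111, 111, 111, 111, 111, 111]
Key observation: The state at step 6, [200, 200, 200, 200, 200, 200], reappears at step 10: the system is in a cycle of period 4 from step 6 on.  Therefore the state at step 2139 equals the state at step 6 + ((2139 - 6) mod 4) = 7, which is [111, 111, 111, 111, 111, 111].

Derivation:
t=0: [27, 106, 225, 1, 35, 197]
t=1: [88, 117, 80, 69, 93, 97]
t=2: [185, 188, 183, 179, 186, 187]
t=3: [142, 140, 142, 144, 141, 141]
t=4: [193, 194, 193, 193, 193, 193]
t=5: [125, 125, 125, 125, 125, 125]
t=6: [200, 200, 200, 200, 200, 200]
t=7: [111, 111, 111, 111, 111, 111]
t=8: [199, 199, 199, 199, 199, 199]
t=9: [113, 113, 113, 113, 113, 113]
t=10: [200, 200, 200, 200, 200, 200]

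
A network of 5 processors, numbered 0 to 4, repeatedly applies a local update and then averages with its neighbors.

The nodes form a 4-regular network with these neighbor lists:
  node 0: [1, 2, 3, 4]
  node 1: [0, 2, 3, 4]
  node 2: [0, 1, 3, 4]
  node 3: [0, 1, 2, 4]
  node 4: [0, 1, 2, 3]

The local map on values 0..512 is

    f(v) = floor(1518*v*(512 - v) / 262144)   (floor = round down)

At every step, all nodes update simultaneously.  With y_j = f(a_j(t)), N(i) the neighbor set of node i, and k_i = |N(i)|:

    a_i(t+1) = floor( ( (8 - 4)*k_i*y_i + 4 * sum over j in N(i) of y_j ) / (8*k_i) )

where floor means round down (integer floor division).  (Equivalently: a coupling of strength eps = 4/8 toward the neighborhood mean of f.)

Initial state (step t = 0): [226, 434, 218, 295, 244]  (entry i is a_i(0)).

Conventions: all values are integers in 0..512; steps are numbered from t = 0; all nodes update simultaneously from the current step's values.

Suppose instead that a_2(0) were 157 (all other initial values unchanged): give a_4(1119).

Answer: a_4(1119) = 333
Key observation: The state at step 6, [345, 345, 345, 345, 345], reappears at step 8: the system is in a cycle of period 2 from step 6 on.  Therefore the state at step 1119 equals the state at step 6 + ((1119 - 6) mod 2) = 7, which is [333, 333, 333, 333, 333].

Derivation:
t=0: [226, 434, 157, 295, 244]
t=1: [345, 278, 325, 343, 346]
t=2: [340, 356, 347, 341, 340]
t=3: [334, 328, 332, 334, 334]
t=4: [344, 346, 345, 344, 344]
t=5: [333, 332, 333, 333, 333]
t=6: [345, 345, 345, 345, 345]
t=7: [333, 333, 333, 333, 333]
t=8: [345, 345, 345, 345, 345]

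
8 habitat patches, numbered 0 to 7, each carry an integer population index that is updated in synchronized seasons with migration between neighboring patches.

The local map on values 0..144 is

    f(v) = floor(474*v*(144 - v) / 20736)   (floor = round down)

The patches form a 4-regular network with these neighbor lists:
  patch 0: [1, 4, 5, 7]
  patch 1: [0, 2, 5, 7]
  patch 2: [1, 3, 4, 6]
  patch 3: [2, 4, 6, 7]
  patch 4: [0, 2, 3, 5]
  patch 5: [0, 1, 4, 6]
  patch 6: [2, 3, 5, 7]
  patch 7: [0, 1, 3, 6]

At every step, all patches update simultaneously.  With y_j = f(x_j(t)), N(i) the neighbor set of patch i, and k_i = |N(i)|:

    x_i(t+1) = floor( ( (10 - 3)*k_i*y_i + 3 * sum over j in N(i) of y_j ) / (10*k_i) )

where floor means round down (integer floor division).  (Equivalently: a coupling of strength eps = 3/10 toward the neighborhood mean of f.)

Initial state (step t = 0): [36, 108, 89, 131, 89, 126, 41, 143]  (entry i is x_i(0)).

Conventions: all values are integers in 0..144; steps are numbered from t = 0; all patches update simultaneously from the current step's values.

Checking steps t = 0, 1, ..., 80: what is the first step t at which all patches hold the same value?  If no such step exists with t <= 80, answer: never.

Simulating step by step:
t=0: [36, 108, 89, 131, 89, 126, 41, 143]  (not all equal)
t=1: [80, 80, 102, 50, 99, 64, 82, 25]  (not all equal)
t=2: [112, 111, 100, 103, 103, 115, 110, 81]  (not all equal)
t=3: [84, 86, 97, 96, 93, 79, 88, 107]  (not all equal)
t=4: [112, 111, 105, 104, 108, 115, 109, 96]  (not all equal)
t=5: [83, 84, 91, 94, 87, 78, 88, 99]  (not all equal)
t=6: [113, 113, 110, 107, 112, 116, 111, 104]  (not all equal)
t=7: [80, 81, 84, 88, 81, 76, 83, 91]  (not all equal)
t=8: [116, 115, 114, 112, 115, 117, 114, 111]  (not all equal)
t=9: [74, 76, 77, 80, 76, 73, 78, 81]  (not all equal)
t=10: [117, 117, 117, 117, 117, 117, 117, 116]  (not all equal)
t=11: [72, 72, 72, 72, 72, 72, 72, 73]  (not all equal)
t=12: [118, 118, 118, 118, 118, 118, 118, 118]  (all equal)

Answer: 12
Key observation: Synchronization is absorbing here: once all patches are equal they stay equal, and step 12 is the first all-equal step.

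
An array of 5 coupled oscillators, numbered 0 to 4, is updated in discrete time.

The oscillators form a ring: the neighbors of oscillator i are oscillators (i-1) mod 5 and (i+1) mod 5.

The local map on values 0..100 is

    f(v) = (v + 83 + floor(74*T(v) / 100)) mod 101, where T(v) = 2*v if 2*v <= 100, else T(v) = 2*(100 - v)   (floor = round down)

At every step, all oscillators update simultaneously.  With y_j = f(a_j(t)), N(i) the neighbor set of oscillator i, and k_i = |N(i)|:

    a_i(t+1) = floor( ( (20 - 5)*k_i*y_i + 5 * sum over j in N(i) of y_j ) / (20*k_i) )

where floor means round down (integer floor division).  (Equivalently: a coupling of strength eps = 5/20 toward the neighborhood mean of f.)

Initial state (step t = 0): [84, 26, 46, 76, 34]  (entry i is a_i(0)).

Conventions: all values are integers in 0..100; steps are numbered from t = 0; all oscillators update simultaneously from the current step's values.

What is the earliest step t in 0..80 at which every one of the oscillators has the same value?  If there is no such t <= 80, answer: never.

Answer: never
Key observation: The state at step 5 reappears at step 9 — the system is in a cycle of period 4 from step 5 on.  No step 0..9 is synchronized, and the cycle repeats forever, so no step up to 80 (or ever) has all oscillators equal.

Derivation:
t=0: [84, 26, 46, 76, 34]  (not all equal)
t=1: [80, 57, 89, 90, 72]  (not all equal)
t=2: [80, 23, 76, 87, 93]  (not all equal)
t=3: [83, 52, 85, 88, 86]  (not all equal)
t=4: [79, 25, 78, 87, 88]  (not all equal)
t=5: [85, 56, 85, 88, 87]  (not all equal)
t=6: [78, 23, 77, 87, 88]  (not all equal)
t=7: [84, 52, 85, 88, 87]  (not all equal)
t=8: [78, 25, 78, 87, 88]  (not all equal)
t=9: [85, 56, 85, 88, 87]  (not all equal)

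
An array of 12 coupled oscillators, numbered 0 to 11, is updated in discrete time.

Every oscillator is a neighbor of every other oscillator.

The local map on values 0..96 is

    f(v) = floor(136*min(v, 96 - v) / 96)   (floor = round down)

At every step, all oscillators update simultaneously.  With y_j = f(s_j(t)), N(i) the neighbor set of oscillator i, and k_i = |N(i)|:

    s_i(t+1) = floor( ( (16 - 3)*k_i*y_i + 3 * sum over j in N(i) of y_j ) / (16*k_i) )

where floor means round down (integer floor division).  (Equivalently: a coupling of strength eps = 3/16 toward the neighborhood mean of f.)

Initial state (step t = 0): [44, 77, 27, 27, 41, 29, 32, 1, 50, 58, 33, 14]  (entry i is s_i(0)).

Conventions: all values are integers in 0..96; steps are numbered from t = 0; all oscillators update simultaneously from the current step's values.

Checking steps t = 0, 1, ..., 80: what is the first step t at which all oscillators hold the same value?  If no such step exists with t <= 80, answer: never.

Simulating step by step:
t=0: [44, 77, 27, 27, 41, 29, 32, 1, 50, 58, 33, 14]  (not all equal)
t=1: [57, 29, 38, 38, 54, 41, 44, 9, 60, 50, 44, 23]  (not all equal)
t=2: [54, 42, 52, 52, 57, 56, 59, 19, 50, 61, 59, 35]  (not all equal)
t=3: [57, 57, 60, 60, 54, 55, 52, 31, 62, 49, 52, 49]  (not all equal)
t=4: [55, 55, 52, 52, 58, 57, 60, 45, 49, 64, 60, 64]  (not all equal)
t=5: [57, 57, 60, 60, 53, 55, 51, 61, 63, 47, 51, 47]  (not all equal)
t=6: [55, 55, 52, 52, 59, 57, 61, 50, 48, 64, 61, 64]  (not all equal)
t=7: [57, 57, 60, 60, 52, 55, 50, 63, 65, 47, 50, 47]  (not all equal)
t=8: [55, 55, 52, 52, 60, 57, 63, 48, 45, 64, 63, 64]  (not all equal)
t=9: [57, 57, 60, 60, 51, 54, 47, 65, 61, 47, 47, 47]  (not all equal)
t=10: [55, 55, 52, 52, 61, 58, 64, 45, 50, 64, 64, 64]  (not all equal)
t=11: [57, 57, 60, 60, 50, 53, 46, 61, 62, 46, 46, 46]  (not all equal)
t=12: [55, 55, 52, 52, 63, 59, 63, 50, 50, 63, 63, 63]  (not all equal)
t=13: [57, 57, 60, 60, 47, 52, 47, 62, 62, 47, 47, 47]  (not all equal)
t=14: [55, 55, 52, 52, 64, 61, 64, 50, 50, 64, 64, 64]  (not all equal)
t=15: [57, 57, 60, 60, 46, 49, 46, 62, 62, 46, 46, 46]  (not all equal)
t=16: [55, 55, 52, 52, 63, 64, 63, 50, 50, 63, 63, 63]  (not all equal)
t=17: [57, 57, 60, 60, 47, 46, 47, 62, 62, 47, 47, 47]  (not all equal)
t=18: [55, 55, 52, 52, 64, 63, 64, 50, 50, 64, 64, 64]  (not all equal)
t=19: [57, 57, 60, 60, 46, 47, 46, 62, 62, 46, 46, 46]  (not all equal)
t=20: [55, 55, 52, 52, 63, 64, 63, 50, 50, 63, 63, 63]  (not all equal)

Answer: never
Key observation: The state at step 16 reappears at step 20 — the system is in a cycle of period 4 from step 16 on.  No step 0..20 is synchronized, and the cycle repeats forever, so no step up to 80 (or ever) has all oscillators equal.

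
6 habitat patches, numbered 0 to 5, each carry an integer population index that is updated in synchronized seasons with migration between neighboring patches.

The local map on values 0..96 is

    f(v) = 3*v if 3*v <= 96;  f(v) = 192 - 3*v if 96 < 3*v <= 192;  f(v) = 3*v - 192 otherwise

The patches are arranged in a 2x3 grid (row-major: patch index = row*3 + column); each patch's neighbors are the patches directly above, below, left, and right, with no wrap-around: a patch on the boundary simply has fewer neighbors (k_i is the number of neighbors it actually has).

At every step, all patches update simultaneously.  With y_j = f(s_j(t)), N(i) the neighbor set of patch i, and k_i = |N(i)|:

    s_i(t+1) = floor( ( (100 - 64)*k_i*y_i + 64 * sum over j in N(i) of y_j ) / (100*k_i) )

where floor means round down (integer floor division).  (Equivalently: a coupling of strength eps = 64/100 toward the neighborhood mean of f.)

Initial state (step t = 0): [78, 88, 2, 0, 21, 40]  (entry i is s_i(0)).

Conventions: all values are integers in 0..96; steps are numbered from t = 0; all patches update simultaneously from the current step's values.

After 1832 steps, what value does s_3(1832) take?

Answer: s_3(1832) = 72
Key observation: The state at step 29, [24, 25, 24, 24, 25, 24], reappears at step 31: the system is in a cycle of period 2 from step 29 on.  Therefore the state at step 1832 equals the state at step 29 + ((1832 - 29) mod 2) = 30, which is [72, 73, 72, 72, 73, 72].

Derivation:
t=0: [78, 88, 2, 0, 21, 40]
t=1: [38, 49, 48, 33, 53, 48]
t=2: [72, 50, 47, 69, 51, 43]
t=3: [26, 39, 51, 25, 39, 51]
t=4: [76, 67, 50, 75, 67, 50]
t=5: [26, 21, 31, 26, 21, 31]
t=6: [73, 72, 83, 73, 72, 83]
t=7: [26, 31, 46, 26, 31, 46]
t=8: [82, 81, 66, 82, 81, 66]
t=9: [53, 42, 20, 53, 42, 20]
t=10: [43, 57, 61, 43, 57, 61]
t=11: [49, 27, 12, 49, 27, 12]
t=12: [56, 63, 50, 56, 63, 50]
t=13: [17, 15, 29, 17, 15, 29]
t=14: [49, 55, 73, 49, 55, 73]
t=15: [39, 30, 27, 39, 30, 27]
t=16: [79, 84, 83, 79, 84, 83]
t=17: [49, 56, 57, 49, 56, 57]
t=18: [38, 27, 21, 38, 27, 21]
t=19: [78, 76, 68, 78, 76, 68]
t=20: [40, 32, 19, 40, 32, 19]
t=21: [79, 82, 69, 79, 82, 69]
t=22: [47, 43, 27, 47, 43, 27]
t=23: [54, 64, 75, 54, 64, 75]
t=24: [20, 13, 22, 20, 13, 22]
t=25: [53, 49, 57, 53, 49, 57]
t=26: [36, 37, 28, 36, 37, 28]
t=27: [83, 82, 83, 83, 82, 83]
t=28: [56, 55, 56, 56, 55, 56]
t=29: [24, 25, 24, 24, 25, 24]
t=30: [72, 73, 72, 72, 73, 72]
t=31: [24, 25, 24, 24, 25, 24]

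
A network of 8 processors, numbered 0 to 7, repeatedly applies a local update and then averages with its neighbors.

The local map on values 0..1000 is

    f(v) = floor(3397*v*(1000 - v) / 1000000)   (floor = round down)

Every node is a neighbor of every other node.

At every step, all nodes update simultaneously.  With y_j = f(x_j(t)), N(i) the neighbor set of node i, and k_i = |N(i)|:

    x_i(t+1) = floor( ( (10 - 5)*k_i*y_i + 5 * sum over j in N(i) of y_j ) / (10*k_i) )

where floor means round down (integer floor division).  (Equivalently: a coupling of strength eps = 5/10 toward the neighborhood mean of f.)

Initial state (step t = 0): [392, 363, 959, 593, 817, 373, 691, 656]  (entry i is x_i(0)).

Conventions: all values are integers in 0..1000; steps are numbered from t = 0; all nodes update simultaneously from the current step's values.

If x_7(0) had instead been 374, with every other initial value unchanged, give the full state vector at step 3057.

Simulating step by step:
t=0: [392, 363, 959, 593, 817, 373, 691, 374]
t=1: [730, 719, 440, 734, 600, 723, 694, 724]
t=2: [697, 704, 769, 694, 759, 702, 719, 701]
t=3: [698, 694, 649, 700, 657, 695, 685, 696]
t=4: [725, 727, 749, 724, 746, 727, 732, 726]
t=5: [670, 669, 653, 670, 655, 669, 665, 669]
t=6: [754, 754, 761, 754, 760, 754, 756, 754]
t=7: [628, 628, 622, 628, 623, 628, 626, 628]
t=8: [793, 793, 795, 793, 795, 793, 794, 793]
t=9: [556, 556, 554, 556, 554, 556, 555, 556]
t=10: [838, 838, 838, 838, 838, 838, 838, 838]
t=11: [461, 461, 461, 461, 461, 461, 461, 461]
t=12: [844, 844, 844, 844, 844, 844, 844, 844]
t=13: [447, 447, 447, 447, 447, 447, 447, 447]
t=14: [839, 839, 839, 839, 839, 839, 839, 839]
t=15: [458, 458, 458, 458, 458, 458, 458, 458]
t=16: [843, 843, 843, 843, 843, 843, 843, 843]
t=17: [449, 449, 449, 449, 449, 449, 449, 449]
t=18: [840, 840, 840, 840, 840, 840, 840, 840]
t=19: [456, 456, 456, 456, 456, 456, 456, 456]
t=20: [842, 842, 842, 842, 842, 842, 842, 842]
t=21: [451, 451, 451, 451, 451, 451, 451, 451]
t=22: [841, 841, 841, 841, 841, 841, 841, 841]
t=23: [454, 454, 454, 454, 454, 454, 454, 454]
t=24: [842, 842, 842, 842, 842, 842, 842, 842]

Answer: [451, 451, 451, 451, 451, 451, 451, 451]
Key observation: The state at step 20, [842, 842, 842, 842, 842, 842, 842, 842], reappears at step 24: the system is in a cycle of period 4 from step 20 on.  Therefore the state at step 3057 equals the state at step 20 + ((3057 - 20) mod 4) = 21, which is [451, 451, 451, 451, 451, 451, 451, 451].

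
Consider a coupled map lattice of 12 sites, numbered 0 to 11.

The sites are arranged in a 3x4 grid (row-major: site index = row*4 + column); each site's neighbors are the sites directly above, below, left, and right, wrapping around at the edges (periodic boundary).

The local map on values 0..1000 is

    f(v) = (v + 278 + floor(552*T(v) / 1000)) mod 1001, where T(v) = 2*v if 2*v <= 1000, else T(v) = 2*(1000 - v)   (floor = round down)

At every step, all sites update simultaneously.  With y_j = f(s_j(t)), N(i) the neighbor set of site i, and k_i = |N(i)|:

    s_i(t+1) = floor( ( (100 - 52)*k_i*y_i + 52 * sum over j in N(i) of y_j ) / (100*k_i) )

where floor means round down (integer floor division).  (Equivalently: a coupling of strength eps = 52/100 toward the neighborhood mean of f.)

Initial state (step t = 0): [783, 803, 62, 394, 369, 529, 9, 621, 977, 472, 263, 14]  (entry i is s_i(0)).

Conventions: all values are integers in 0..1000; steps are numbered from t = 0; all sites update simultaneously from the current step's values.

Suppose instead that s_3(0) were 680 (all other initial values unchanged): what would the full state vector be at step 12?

Simulating step by step:
t=0: [783, 803, 62, 680, 369, 529, 9, 621, 977, 472, 263, 14]
t=1: [265, 311, 421, 321, 183, 275, 386, 277, 254, 354, 565, 373]
t=2: [837, 690, 376, 706, 755, 632, 328, 642, 595, 389, 197, 412]
t=3: [301, 248, 328, 253, 306, 368, 645, 374, 261, 258, 497, 280]
t=4: [873, 741, 756, 753, 682, 395, 332, 408, 854, 653, 540, 679]
t=5: [296, 277, 392, 279, 256, 299, 581, 311, 299, 283, 402, 285]
t=6: [880, 774, 330, 780, 865, 808, 421, 821, 885, 782, 340, 788]
t=7: [291, 385, 694, 384, 291, 278, 410, 278, 291, 387, 701, 387]
t=8: [680, 321, 228, 319, 882, 570, 370, 570, 682, 322, 229, 322]
t=9: [473, 762, 716, 760, 302, 446, 306, 446, 474, 762, 718, 762]
t=10: [363, 286, 384, 286, 565, 419, 577, 419, 363, 286, 384, 286]
t=11: [294, 572, 321, 572, 206, 387, 216, 387, 294, 572, 321, 572]
t=12: [722, 448, 759, 448, 597, 314, 622, 314, 722, 448, 759, 448]

Answer: [722, 448, 759, 448, 597, 314, 622, 314, 722, 448, 759, 448]
Key observation: This trace re-runs the system from the modified initial state.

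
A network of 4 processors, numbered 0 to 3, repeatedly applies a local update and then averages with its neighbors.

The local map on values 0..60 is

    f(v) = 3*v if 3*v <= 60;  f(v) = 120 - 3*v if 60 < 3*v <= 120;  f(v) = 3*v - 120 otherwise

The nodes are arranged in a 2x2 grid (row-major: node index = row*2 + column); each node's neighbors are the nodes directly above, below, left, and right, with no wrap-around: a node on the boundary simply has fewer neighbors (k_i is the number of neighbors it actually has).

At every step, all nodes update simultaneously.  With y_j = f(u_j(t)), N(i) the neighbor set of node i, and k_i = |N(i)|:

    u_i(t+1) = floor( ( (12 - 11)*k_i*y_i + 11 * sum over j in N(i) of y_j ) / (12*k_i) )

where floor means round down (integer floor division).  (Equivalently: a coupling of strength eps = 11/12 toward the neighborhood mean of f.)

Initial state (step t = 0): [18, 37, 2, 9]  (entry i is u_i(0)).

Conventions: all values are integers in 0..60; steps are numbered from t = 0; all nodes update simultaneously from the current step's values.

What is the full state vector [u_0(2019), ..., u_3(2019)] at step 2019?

Answer: [7, 19, 19, 7]
Key observation: The state at step 5, [47, 42, 42, 47], reappears at step 8: the system is in a cycle of period 3 from step 5 on.  Therefore the state at step 2019 equals the state at step 5 + ((2019 - 5) mod 3) = 6, which is [7, 19, 19, 7].

Derivation:
t=0: [18, 37, 2, 9]
t=1: [11, 37, 37, 9]
t=2: [11, 28, 28, 10]
t=3: [35, 31, 31, 35]
t=4: [26, 16, 16, 26]
t=5: [47, 42, 42, 47]
t=6: [7, 19, 19, 7]
t=7: [54, 24, 24, 54]
t=8: [47, 42, 42, 47]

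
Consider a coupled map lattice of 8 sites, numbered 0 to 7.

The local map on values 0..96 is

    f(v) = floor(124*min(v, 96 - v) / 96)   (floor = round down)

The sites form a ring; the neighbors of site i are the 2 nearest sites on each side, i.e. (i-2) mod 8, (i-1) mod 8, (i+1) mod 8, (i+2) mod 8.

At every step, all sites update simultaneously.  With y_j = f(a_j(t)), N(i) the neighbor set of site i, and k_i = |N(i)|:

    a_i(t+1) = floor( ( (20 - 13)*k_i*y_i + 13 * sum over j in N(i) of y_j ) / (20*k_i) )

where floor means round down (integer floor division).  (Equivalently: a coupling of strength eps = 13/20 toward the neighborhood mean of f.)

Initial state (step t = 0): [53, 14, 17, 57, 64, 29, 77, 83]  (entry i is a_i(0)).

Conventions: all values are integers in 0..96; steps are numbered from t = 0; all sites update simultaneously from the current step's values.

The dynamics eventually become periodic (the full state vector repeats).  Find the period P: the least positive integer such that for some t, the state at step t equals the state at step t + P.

Simulating step by step:
t=0: [53, 14, 17, 57, 64, 29, 77, 83]
t=1: [32, 29, 34, 36, 35, 34, 32, 27]
t=2: [39, 39, 42, 43, 43, 42, 40, 38]
t=3: [50, 51, 53, 53, 54, 53, 51, 50]
t=4: [58, 57, 55, 55, 55, 55, 57, 58]
t=5: [49, 50, 51, 51, 51, 51, 50, 49]
t=6: [59, 59, 58, 58, 58, 58, 59, 59]
t=7: [47, 47, 48, 48, 48, 48, 47, 47]
t=8: [60, 60, 61, 61, 61, 61, 60, 60]
t=9: [45, 45, 45, 45, 45, 45, 45, 45]
t=10: [58, 58, 58, 58, 58, 58, 58, 58]
t=11: [49, 49, 49, 49, 49, 49, 49, 49]
t=12: [60, 60, 60, 60, 60, 60, 60, 60]
t=13: [46, 46, 46, 46, 46, 46, 46, 46]
t=14: [59, 59, 59, 59, 59, 59, 59, 59]
t=15: [47, 47, 47, 47, 47, 47, 47, 47]
t=16: [60, 60, 60, 60, 60, 60, 60, 60]

Answer: 4
Key observation: The state at step 12, [60, 60, 60, 60, 60, 60, 60, 60], reappears at step 16 — and no state repeats earlier — so the cycle the system enters has period 4.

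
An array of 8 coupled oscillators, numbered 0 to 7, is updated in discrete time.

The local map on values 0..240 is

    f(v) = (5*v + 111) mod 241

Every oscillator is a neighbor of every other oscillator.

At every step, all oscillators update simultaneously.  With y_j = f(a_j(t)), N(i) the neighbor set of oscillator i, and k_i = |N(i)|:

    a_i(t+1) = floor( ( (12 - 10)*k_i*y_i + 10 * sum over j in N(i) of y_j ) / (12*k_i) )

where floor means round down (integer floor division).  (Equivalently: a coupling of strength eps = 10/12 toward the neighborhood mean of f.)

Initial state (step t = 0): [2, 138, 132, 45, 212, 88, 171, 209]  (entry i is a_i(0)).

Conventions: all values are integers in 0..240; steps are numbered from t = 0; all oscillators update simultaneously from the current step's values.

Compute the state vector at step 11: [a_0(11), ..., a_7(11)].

Answer: [174, 174, 174, 174, 174, 174, 174, 174]

Derivation:
t=0: [2, 138, 132, 45, 212, 88, 171, 209]
t=1: [102, 100, 98, 101, 106, 99, 96, 105]
t=2: [133, 133, 132, 133, 134, 132, 132, 134]
t=3: [52, 52, 52, 52, 52, 52, 52, 52]
t=4: [130, 130, 130, 130, 130, 130, 130, 130]
t=5: [38, 38, 38, 38, 38, 38, 38, 38]
t=6: [60, 60, 60, 60, 60, 60, 60, 60]
t=7: [170, 170, 170, 170, 170, 170, 170, 170]
t=8: [238, 238, 238, 238, 238, 238, 238, 238]
t=9: [96, 96, 96, 96, 96, 96, 96, 96]
t=10: [109, 109, 109, 109, 109, 109, 109, 109]
t=11: [174, 174, 174, 174, 174, 174, 174, 174]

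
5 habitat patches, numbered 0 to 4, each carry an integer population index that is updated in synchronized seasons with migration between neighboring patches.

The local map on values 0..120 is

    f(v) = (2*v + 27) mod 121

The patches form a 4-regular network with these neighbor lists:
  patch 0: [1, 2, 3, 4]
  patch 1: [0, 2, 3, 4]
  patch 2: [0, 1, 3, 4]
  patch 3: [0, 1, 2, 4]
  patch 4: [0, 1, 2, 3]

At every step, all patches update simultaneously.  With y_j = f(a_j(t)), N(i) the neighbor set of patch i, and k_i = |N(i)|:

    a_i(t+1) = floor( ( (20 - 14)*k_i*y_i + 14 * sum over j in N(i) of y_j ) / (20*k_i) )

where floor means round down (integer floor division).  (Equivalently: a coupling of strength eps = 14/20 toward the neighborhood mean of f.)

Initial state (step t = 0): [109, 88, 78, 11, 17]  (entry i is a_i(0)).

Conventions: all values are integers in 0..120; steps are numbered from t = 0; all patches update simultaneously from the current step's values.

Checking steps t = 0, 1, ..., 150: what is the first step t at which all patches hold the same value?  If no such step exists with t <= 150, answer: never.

Answer: 5
Key observation: Synchronization is absorbing here: once all patches are equal they stay equal, and step 5 is the first all-equal step.

Derivation:
t=0: [109, 88, 78, 11, 17]  (not all equal)
t=1: [45, 55, 52, 51, 52]  (not all equal)
t=2: [42, 30, 29, 29, 29]  (not all equal)
t=3: [93, 90, 89, 89, 89]  (not all equal)
t=4: [86, 86, 85, 85, 85]  (not all equal)
t=5: [76, 76, 76, 76, 76]  (all equal)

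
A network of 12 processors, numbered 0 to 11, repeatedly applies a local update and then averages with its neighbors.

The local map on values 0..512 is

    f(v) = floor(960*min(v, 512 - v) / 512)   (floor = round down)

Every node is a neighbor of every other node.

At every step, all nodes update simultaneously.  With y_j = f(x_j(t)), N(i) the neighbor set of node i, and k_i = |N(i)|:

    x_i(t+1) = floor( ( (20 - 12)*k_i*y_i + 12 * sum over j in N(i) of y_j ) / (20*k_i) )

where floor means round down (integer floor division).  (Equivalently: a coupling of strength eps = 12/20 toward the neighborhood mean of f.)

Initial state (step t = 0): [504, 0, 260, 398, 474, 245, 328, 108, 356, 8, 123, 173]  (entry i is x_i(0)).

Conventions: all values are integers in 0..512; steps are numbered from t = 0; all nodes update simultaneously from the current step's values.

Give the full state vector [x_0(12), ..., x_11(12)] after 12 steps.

Simulating step by step:
t=0: [504, 0, 260, 398, 474, 245, 328, 108, 356, 8, 123, 173]
t=1: [149, 143, 306, 217, 168, 302, 263, 213, 244, 149, 223, 255]
t=2: [344, 340, 381, 388, 356, 383, 408, 385, 405, 344, 392, 412]
t=3: [272, 275, 248, 244, 264, 247, 231, 246, 233, 272, 241, 228]
t=4: [450, 448, 455, 452, 455, 454, 444, 453, 445, 450, 450, 442]
t=5: [116, 117, 112, 114, 112, 113, 119, 113, 119, 116, 116, 121]
t=6: [216, 217, 214, 215, 214, 214, 218, 214, 218, 216, 216, 219]
t=7: [404, 405, 403, 403, 403, 403, 405, 403, 405, 404, 404, 406]
t=8: [202, 201, 202, 202, 202, 202, 201, 202, 201, 202, 202, 200]
t=9: [377, 376, 377, 377, 377, 377, 376, 377, 376, 377, 377, 376]
t=10: [253, 254, 253, 253, 253, 253, 254, 253, 254, 253, 253, 254]
t=11: [474, 475, 474, 474, 474, 474, 475, 474, 475, 474, 474, 475]
t=12: [70, 69, 70, 70, 70, 70, 69, 70, 69, 70, 70, 69]

Answer: [70, 69, 70, 70, 70, 70, 69, 70, 69, 70, 70, 69]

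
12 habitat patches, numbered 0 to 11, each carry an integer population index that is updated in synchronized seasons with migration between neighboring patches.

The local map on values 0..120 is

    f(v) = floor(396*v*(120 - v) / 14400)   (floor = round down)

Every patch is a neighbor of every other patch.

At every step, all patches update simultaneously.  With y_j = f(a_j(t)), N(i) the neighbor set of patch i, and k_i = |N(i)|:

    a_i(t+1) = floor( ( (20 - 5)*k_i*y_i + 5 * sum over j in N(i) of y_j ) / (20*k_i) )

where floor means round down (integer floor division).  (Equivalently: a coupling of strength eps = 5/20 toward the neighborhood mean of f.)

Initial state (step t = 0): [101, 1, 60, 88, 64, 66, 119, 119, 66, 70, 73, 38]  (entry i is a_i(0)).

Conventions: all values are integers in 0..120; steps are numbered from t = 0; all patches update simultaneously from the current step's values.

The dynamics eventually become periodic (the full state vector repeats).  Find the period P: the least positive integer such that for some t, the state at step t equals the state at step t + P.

Answer: 2
Key observation: The state at step 11, [98, 98, 98, 98, 98, 98, 98, 98, 98, 98, 98, 98], reappears at step 13 — and no state repeats earlier — so the cycle the system enters has period 2.

Derivation:
t=0: [101, 1, 60, 88, 64, 66, 119, 119, 66, 70, 73, 38]
t=1: [56, 20, 90, 74, 89, 89, 20, 20, 89, 88, 86, 80]
t=2: [91, 60, 74, 88, 75, 75, 60, 60, 75, 76, 78, 84]
t=3: [76, 96, 92, 80, 91, 91, 96, 96, 91, 90, 89, 84]
t=4: [86, 65, 71, 84, 72, 72, 65, 65, 72, 73, 74, 80]
t=5: [83, 96, 94, 85, 94, 94, 96, 96, 94, 93, 92, 89]
t=6: [80, 64, 67, 77, 67, 67, 64, 64, 67, 69, 69, 73]
t=7: [90, 97, 96, 92, 96, 96, 97, 97, 96, 95, 95, 94]
t=8: [71, 62, 63, 68, 63, 63, 62, 62, 63, 64, 64, 66]
t=9: [95, 97, 97, 97, 97, 97, 97, 97, 97, 97, 97, 97]
t=10: [64, 61, 61, 61, 61, 61, 61, 61, 61, 61, 61, 61]
t=11: [98, 98, 98, 98, 98, 98, 98, 98, 98, 98, 98, 98]
t=12: [59, 59, 59, 59, 59, 59, 59, 59, 59, 59, 59, 59]
t=13: [98, 98, 98, 98, 98, 98, 98, 98, 98, 98, 98, 98]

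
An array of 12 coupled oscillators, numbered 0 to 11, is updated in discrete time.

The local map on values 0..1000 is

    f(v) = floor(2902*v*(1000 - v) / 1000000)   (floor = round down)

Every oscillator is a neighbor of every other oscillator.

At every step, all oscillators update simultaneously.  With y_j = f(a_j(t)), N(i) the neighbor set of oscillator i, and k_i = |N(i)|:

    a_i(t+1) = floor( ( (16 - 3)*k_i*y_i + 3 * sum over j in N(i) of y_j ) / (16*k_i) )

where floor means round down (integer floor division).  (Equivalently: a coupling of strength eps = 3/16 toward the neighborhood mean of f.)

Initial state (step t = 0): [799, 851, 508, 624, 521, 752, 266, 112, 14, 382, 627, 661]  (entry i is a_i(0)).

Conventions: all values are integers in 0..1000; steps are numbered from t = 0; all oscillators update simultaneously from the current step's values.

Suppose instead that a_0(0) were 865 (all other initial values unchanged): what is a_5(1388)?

Answer: a_5(1388) = 656
Key observation: The state at step 15, [654, 654, 654, 654, 654, 654, 654, 654, 654, 654, 654, 654], reappears at step 17: the system is in a cycle of period 2 from step 15 on.  Therefore the state at step 1388 equals the state at step 15 + ((1388 - 15) mod 2) = 16, which is [656, 656, 656, 656, 656, 656, 656, 656, 656, 656, 656, 656].

Derivation:
t=0: [865, 851, 508, 624, 521, 752, 266, 112, 14, 382, 627, 661]
t=1: [375, 399, 683, 647, 682, 537, 557, 336, 138, 651, 646, 624]
t=2: [672, 684, 631, 658, 632, 705, 701, 646, 406, 655, 659, 672]
t=3: [641, 631, 669, 652, 668, 612, 616, 660, 688, 653, 651, 641]
t=4: [665, 671, 645, 658, 646, 683, 680, 652, 629, 657, 659, 665]
t=5: [647, 642, 661, 652, 660, 632, 635, 656, 671, 652, 651, 647]
t=6: [661, 664, 651, 658, 652, 670, 669, 654, 643, 658, 658, 661]
t=7: [650, 648, 657, 652, 656, 643, 644, 655, 663, 652, 652, 650]
t=8: [659, 660, 654, 658, 654, 664, 663, 655, 650, 658, 658, 659]
t=9: [652, 651, 655, 653, 655, 648, 649, 654, 658, 653, 653, 652]
t=10: [657, 658, 655, 657, 655, 660, 660, 656, 653, 657, 657, 657]
t=11: [653, 653, 654, 653, 654, 651, 651, 653, 656, 653, 653, 653]
t=12: [656, 656, 656, 656, 656, 658, 658, 656, 654, 656, 656, 656]
t=13: [654, 654, 654, 654, 654, 653, 653, 654, 655, 654, 654, 654]
t=14: [656, 656, 656, 656, 656, 656, 656, 656, 655, 656, 656, 656]
t=15: [654, 654, 654, 654, 654, 654, 654, 654, 654, 654, 654, 654]
t=16: [656, 656, 656, 656, 656, 656, 656, 656, 656, 656, 656, 656]
t=17: [654, 654, 654, 654, 654, 654, 654, 654, 654, 654, 654, 654]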